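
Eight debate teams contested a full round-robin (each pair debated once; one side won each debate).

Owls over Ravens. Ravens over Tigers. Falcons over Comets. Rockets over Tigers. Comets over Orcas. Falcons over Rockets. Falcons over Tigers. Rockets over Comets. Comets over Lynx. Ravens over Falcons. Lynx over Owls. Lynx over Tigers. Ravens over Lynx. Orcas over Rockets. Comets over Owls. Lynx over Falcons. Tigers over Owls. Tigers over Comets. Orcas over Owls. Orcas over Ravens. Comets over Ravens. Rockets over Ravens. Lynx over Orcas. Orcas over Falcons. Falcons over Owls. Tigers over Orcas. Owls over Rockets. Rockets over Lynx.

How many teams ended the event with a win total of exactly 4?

5

Win totals: Ravens 3, Tigers 3, Owls 2, Falcons 4, Lynx 4, Comets 4, Orcas 4, Rockets 4.
Exactly 4: Falcons, Lynx, Comets, Orcas, Rockets — 5 teams.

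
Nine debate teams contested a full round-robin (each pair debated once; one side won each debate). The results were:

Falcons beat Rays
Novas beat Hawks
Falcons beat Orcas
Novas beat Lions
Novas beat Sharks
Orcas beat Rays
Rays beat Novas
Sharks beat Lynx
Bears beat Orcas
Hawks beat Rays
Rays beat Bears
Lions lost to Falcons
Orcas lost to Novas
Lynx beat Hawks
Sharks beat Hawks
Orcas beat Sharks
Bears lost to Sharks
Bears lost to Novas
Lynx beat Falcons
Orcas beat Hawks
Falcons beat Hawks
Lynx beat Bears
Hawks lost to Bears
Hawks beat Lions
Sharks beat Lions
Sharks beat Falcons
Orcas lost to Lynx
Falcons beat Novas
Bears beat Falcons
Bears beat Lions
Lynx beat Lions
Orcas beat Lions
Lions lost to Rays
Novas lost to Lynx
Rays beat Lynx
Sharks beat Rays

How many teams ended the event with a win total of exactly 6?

2

Win totals: Novas 5, Bears 4, Falcons 5, Sharks 6, Hawks 2, Rays 4, Lynx 6, Orcas 4, Lions 0.
Exactly 6: Sharks, Lynx — 2 teams.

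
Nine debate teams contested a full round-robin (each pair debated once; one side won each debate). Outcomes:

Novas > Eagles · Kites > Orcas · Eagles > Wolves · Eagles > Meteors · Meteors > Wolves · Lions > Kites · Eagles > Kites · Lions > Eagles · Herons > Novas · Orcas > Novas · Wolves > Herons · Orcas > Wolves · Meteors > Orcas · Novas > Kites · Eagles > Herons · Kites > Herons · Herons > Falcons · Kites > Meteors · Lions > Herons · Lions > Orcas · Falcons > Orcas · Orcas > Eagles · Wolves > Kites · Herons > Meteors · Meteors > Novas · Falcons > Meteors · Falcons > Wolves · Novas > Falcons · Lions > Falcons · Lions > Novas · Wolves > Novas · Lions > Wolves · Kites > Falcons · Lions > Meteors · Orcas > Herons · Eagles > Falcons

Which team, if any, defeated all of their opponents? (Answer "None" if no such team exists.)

Lions has 8 wins out of 8 opponents — a perfect record.

Lions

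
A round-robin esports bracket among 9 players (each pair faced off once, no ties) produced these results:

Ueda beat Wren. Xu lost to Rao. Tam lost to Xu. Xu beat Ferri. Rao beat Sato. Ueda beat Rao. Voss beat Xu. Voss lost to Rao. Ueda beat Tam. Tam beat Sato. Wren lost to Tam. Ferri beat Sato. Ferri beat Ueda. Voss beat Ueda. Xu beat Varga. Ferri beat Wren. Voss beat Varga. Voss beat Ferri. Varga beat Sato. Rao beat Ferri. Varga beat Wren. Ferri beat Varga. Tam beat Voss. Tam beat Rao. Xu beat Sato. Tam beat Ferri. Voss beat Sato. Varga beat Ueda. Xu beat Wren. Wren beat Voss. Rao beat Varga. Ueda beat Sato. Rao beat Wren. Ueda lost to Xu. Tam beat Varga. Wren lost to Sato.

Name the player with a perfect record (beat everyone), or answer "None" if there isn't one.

Highest win total is Xu with 6 (out of 8 possible).
Xu lost to Voss, Rao, so no player went undefeated.

None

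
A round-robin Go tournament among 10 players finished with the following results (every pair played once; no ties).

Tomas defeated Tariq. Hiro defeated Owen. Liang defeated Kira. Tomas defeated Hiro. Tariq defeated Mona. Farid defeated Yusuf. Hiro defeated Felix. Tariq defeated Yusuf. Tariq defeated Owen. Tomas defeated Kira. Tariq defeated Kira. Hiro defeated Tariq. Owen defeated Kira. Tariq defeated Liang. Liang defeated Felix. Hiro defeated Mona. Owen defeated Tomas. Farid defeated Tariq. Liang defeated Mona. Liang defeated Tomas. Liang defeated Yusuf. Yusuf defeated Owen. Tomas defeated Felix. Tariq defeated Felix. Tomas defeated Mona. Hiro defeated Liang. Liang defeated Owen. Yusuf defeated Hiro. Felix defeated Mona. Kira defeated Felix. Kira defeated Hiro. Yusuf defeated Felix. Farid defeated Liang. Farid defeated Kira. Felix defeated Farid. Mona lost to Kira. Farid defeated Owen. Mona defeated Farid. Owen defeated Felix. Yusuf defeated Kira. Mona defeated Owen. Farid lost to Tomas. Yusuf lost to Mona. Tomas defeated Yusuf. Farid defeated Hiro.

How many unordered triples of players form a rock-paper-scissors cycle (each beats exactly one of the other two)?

Win totals: Tariq 6, Mona 3, Felix 2, Owen 3, Kira 3, Yusuf 4, Farid 6, Liang 6, Tomas 7, Hiro 5.
A player with w wins dominates both others in C(w,2) triples; summing gives 15 + 3 + 1 + 3 + 3 + 6 + 15 + 15 + 21 + 10 = 92 transitive triples.
Total triples C(10,3) = 120, so cyclic triples = 120 − 92 = 28.

28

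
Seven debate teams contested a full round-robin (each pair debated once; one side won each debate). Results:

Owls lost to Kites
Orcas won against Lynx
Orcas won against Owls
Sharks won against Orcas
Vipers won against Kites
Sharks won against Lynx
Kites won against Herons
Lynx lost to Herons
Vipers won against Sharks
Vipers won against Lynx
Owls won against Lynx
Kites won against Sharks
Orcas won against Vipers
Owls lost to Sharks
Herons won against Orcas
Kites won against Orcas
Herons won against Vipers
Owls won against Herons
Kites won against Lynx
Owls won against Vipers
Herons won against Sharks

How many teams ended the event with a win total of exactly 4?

1

Win totals: Sharks 3, Vipers 3, Owls 3, Orcas 3, Lynx 0, Kites 5, Herons 4.
Exactly 4: Herons — 1 team.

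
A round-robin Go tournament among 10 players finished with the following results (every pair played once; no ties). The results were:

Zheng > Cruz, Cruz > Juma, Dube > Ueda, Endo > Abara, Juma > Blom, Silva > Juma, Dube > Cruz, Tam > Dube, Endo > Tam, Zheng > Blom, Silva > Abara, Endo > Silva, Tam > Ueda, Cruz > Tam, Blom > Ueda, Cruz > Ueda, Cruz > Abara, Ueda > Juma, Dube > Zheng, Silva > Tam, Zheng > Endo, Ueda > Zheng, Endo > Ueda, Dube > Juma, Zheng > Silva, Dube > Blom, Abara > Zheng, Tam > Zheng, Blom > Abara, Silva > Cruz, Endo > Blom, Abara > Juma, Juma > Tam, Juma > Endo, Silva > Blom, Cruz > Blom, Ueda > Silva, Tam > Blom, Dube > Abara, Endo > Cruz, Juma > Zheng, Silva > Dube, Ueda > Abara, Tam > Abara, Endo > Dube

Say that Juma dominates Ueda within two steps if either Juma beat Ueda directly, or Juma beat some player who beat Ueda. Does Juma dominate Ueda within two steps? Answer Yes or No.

Juma did not beat Ueda directly.
Juma beat Blom, Zheng, Endo, Tam. Of those, Blom beat Ueda.

Yes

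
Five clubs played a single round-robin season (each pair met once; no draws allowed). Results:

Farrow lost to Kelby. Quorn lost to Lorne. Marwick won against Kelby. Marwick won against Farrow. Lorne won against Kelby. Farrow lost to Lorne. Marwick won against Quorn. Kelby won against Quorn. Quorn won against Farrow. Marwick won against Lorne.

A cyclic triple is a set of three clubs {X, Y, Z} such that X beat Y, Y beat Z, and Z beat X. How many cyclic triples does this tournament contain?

0

Of the C(5,3) = 10 triples, the cyclic ones are: none.
That is 0.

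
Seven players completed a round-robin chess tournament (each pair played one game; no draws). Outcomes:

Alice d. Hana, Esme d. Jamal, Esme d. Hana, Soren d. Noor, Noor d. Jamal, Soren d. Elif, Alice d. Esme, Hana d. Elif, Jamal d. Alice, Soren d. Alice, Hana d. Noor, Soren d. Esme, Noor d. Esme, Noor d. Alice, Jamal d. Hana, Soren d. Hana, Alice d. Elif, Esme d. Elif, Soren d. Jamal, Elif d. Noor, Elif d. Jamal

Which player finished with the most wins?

Soren

Win totals: Noor 3, Esme 3, Elif 2, Jamal 2, Alice 3, Soren 6, Hana 2.
Soren leads with 6 wins (next highest: 3).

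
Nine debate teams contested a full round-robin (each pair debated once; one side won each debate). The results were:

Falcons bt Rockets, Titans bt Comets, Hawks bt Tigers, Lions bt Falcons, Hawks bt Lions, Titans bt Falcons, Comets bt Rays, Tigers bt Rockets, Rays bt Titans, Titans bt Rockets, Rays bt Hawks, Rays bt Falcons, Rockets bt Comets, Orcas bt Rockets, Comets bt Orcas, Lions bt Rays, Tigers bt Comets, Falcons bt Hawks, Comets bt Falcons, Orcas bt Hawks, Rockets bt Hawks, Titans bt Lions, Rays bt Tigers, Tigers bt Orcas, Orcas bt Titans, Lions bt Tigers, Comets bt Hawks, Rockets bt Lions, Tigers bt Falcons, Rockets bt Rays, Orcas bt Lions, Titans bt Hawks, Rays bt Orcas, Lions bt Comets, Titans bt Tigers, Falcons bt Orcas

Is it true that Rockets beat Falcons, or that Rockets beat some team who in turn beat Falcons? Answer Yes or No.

Yes

Rockets did not beat Falcons directly.
Rockets beat Lions, Comets, Hawks, Rays. Of those, Lions beat Falcons.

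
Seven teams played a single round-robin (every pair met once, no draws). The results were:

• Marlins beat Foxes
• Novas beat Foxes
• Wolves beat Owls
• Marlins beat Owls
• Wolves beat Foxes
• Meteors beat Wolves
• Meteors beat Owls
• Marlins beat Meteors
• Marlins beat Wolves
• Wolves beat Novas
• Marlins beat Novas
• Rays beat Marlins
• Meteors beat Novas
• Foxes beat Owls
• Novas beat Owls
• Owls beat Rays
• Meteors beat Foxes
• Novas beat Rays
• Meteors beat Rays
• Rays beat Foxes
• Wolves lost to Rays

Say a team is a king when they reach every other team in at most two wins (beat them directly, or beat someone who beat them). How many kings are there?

Foxes cannot reach Marlins, Wolves, Meteors, Novas in two steps.
Rays reaches everyone (king).
Marlins reaches everyone (king).
Wolves cannot reach Marlins, Meteors in two steps.
Owls cannot reach Meteors, Novas in two steps.
Meteors reaches everyone (king).
Novas cannot reach Meteors in two steps.
Kings: Rays, Marlins, Meteors — 3.

3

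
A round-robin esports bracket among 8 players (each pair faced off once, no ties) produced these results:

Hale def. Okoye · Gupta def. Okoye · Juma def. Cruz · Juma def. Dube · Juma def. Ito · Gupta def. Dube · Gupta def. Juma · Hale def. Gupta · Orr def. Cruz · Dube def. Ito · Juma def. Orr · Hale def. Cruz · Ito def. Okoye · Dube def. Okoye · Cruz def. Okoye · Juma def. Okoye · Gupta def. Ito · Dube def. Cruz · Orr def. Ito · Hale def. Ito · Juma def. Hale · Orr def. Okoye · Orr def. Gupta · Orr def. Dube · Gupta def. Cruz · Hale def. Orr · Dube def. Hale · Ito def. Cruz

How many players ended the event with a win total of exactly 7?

Win totals: Orr 5, Gupta 5, Dube 4, Ito 2, Hale 5, Cruz 1, Okoye 0, Juma 6.
No player has exactly 7 wins.

0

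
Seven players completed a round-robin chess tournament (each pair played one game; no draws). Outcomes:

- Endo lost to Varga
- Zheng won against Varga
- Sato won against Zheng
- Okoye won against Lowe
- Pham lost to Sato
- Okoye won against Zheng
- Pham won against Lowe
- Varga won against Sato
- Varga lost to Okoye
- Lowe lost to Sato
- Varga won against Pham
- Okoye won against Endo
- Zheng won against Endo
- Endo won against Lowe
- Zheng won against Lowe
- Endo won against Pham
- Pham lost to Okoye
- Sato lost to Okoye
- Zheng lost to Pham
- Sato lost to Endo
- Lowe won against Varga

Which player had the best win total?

Okoye

Win totals: Pham 2, Sato 3, Varga 3, Zheng 3, Okoye 6, Lowe 1, Endo 3.
Okoye leads with 6 wins (next highest: 3).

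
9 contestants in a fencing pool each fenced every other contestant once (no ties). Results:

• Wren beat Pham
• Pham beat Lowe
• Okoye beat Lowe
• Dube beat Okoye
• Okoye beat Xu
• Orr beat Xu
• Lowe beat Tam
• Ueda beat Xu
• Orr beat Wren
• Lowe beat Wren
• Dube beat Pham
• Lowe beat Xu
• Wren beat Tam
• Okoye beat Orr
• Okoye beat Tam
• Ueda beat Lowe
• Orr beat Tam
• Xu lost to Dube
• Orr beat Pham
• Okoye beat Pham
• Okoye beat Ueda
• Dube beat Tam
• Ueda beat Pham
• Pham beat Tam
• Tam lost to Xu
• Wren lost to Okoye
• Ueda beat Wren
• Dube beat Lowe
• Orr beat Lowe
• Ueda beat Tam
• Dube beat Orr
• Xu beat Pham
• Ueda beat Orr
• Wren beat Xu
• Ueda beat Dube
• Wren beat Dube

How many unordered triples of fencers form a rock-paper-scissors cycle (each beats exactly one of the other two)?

Win totals: Okoye 7, Tam 0, Wren 4, Dube 6, Ueda 7, Xu 2, Orr 5, Lowe 3, Pham 2.
A fencer with w wins dominates both others in C(w,2) triples; summing gives 21 + 0 + 6 + 15 + 21 + 1 + 10 + 3 + 1 = 78 transitive triples.
Total triples C(9,3) = 84, so cyclic triples = 84 − 78 = 6.

6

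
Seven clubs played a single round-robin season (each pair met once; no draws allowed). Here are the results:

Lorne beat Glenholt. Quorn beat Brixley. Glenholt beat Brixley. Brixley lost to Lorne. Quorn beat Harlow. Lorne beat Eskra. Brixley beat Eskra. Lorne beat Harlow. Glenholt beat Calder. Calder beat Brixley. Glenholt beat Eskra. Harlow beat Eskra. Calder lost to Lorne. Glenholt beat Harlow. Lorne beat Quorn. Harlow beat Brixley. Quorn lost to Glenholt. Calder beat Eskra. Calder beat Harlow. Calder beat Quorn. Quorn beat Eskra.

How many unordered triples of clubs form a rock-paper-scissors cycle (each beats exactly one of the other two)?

0

Win totals: Brixley 1, Eskra 0, Glenholt 5, Lorne 6, Quorn 3, Harlow 2, Calder 4.
A club with w wins dominates both others in C(w,2) triples; summing gives 0 + 0 + 10 + 15 + 3 + 1 + 6 = 35 transitive triples.
Total triples C(7,3) = 35, so cyclic triples = 35 − 35 = 0.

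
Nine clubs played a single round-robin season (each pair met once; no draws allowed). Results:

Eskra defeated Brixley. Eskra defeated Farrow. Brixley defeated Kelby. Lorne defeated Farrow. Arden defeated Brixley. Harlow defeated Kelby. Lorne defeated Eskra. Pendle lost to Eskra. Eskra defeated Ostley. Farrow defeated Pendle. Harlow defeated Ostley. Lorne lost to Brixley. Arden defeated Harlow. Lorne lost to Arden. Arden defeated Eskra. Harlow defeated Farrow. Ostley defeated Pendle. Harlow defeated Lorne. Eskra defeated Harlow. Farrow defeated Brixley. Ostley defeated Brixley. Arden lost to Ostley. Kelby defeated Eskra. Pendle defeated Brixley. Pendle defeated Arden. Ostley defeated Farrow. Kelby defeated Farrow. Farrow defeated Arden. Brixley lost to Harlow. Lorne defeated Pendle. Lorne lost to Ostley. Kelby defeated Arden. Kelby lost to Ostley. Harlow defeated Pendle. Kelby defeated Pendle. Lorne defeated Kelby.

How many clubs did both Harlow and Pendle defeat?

Harlow beat: Farrow, Kelby, Brixley, Pendle, Lorne, Ostley.
Pendle beat: Brixley, Arden.
Both beat: Brixley — 1.

1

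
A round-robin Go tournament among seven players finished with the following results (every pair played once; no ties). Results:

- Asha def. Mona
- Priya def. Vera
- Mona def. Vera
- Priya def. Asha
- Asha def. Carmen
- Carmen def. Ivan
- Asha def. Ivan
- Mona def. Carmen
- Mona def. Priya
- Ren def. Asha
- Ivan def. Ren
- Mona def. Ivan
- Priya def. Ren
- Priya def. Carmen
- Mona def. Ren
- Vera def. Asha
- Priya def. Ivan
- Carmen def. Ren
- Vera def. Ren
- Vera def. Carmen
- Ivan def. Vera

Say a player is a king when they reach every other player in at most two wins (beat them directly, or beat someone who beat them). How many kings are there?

Carmen cannot reach Priya, Mona in two steps.
Priya reaches everyone (king).
Ren cannot reach Priya, Vera in two steps.
Ivan cannot reach Priya, Mona in two steps.
Mona reaches everyone (king).
Vera cannot reach Priya in two steps.
Asha reaches everyone (king).
Kings: Priya, Mona, Asha — 3.

3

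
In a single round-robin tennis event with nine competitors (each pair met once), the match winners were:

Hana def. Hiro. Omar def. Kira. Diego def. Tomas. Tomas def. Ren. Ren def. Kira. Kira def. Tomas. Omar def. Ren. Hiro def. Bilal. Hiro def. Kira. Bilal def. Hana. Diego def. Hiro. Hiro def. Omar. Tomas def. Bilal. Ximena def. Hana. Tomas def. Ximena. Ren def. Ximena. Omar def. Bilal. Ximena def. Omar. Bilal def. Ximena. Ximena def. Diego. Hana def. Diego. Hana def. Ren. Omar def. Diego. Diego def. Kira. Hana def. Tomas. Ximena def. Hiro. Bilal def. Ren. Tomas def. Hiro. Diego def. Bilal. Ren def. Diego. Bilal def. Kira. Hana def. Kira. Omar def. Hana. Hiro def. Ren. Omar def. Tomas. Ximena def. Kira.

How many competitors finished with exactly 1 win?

1

Win totals: Hana 5, Diego 4, Kira 1, Ximena 5, Omar 6, Bilal 4, Ren 3, Hiro 4, Tomas 4.
Exactly 1: Kira — 1 competitor.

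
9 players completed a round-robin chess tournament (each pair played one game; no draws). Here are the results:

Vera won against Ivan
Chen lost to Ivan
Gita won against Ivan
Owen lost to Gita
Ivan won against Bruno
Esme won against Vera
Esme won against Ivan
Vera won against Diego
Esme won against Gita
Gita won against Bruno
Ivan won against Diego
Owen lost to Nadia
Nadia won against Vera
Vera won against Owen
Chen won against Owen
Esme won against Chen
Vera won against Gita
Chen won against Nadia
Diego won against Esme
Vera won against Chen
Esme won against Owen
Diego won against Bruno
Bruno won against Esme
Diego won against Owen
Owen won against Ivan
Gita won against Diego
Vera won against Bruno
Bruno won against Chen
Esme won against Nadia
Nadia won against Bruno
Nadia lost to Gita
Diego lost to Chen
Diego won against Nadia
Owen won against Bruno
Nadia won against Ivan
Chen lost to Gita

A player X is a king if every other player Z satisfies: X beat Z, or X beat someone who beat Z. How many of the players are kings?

Vera reaches everyone (king).
Owen cannot reach Vera, Nadia, Gita in two steps.
Diego reaches everyone (king).
Nadia reaches everyone (king).
Ivan cannot reach Vera, Gita in two steps.
Bruno reaches everyone (king).
Chen cannot reach Gita in two steps.
Esme reaches everyone (king).
Gita reaches everyone (king).
Kings: Vera, Diego, Nadia, Bruno, Esme, Gita — 6.

6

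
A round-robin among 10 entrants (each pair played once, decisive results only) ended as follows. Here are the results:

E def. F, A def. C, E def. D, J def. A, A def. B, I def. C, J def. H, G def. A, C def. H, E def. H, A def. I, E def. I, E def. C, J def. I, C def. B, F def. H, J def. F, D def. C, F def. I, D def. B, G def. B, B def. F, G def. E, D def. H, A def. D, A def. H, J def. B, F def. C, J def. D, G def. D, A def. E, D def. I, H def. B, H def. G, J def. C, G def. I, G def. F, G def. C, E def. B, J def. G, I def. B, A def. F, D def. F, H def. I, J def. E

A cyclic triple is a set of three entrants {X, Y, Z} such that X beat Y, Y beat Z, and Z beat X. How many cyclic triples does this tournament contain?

Win totals: A 7, B 1, C 2, D 5, E 6, F 3, G 7, H 3, I 2, J 9.
An entrant with w wins dominates both others in C(w,2) triples; summing gives 21 + 0 + 1 + 10 + 15 + 3 + 21 + 3 + 1 + 36 = 111 transitive triples.
Total triples C(10,3) = 120, so cyclic triples = 120 − 111 = 9.

9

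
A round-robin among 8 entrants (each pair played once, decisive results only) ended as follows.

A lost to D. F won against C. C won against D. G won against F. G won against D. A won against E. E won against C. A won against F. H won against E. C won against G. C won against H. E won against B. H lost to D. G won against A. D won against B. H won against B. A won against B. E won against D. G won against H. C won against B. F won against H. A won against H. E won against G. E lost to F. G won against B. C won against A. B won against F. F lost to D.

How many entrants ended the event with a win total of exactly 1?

1

Win totals: A 4, B 1, C 5, D 4, E 4, F 3, G 5, H 2.
Exactly 1: B — 1 entrant.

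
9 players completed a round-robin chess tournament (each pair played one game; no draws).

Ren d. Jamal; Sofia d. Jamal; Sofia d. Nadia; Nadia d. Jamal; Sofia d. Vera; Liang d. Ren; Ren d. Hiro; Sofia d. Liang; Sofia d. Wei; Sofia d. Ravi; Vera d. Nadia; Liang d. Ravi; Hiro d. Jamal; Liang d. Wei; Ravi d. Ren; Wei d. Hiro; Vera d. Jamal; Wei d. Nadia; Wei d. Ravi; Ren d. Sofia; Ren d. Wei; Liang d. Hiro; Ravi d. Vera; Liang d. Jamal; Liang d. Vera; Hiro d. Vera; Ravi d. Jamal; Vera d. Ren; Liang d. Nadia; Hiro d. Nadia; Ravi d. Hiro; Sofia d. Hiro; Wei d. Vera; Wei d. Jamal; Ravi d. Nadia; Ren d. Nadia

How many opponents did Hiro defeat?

Hiro's results: beat Nadia, Jamal, Vera; lost to Sofia, Wei, Ren, Liang, Ravi.
That is 3 wins.

3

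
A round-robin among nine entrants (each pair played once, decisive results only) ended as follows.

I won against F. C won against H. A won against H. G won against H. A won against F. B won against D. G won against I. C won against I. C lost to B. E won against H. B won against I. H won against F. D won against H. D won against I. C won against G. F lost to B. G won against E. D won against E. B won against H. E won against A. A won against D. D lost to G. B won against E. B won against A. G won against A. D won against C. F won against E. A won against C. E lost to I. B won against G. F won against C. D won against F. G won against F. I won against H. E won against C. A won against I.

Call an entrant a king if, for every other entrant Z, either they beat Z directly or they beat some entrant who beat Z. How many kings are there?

A cannot reach B in two steps.
B reaches everyone (king).
C cannot reach B in two steps.
D cannot reach B in two steps.
E cannot reach B in two steps.
F cannot reach B, D in two steps.
G cannot reach B in two steps.
H cannot reach A, B, D, G, I in two steps.
I cannot reach B, D, G in two steps.
Kings: B — 1.

1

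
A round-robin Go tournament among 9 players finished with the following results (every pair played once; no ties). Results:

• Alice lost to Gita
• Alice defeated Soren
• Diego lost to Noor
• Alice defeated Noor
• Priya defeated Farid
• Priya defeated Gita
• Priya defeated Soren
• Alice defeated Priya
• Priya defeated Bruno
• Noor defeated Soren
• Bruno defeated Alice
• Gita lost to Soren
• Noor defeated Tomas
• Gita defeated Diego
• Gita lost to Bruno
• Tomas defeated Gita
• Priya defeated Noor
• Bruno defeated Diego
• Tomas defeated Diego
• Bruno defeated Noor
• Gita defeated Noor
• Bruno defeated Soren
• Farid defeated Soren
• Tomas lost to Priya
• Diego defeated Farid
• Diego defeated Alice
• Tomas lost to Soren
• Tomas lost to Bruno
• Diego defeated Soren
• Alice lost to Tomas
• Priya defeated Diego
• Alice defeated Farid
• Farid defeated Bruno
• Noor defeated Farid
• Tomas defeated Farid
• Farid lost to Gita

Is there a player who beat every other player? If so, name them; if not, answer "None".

None

Highest win total is Priya with 7 (out of 8 possible).
Priya lost to Alice, so no player went undefeated.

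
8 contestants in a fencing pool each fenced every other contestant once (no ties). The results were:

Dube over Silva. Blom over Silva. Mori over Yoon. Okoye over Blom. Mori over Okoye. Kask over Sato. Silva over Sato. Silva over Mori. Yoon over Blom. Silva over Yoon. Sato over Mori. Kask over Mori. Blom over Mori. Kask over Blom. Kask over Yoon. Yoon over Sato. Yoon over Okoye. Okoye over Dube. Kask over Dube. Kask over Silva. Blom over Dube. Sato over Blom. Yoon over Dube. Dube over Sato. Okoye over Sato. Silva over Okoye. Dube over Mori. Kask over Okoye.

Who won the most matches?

Win totals: Yoon 4, Sato 2, Kask 7, Dube 3, Okoye 3, Mori 2, Silva 4, Blom 3.
Kask leads with 7 wins (next highest: 4).

Kask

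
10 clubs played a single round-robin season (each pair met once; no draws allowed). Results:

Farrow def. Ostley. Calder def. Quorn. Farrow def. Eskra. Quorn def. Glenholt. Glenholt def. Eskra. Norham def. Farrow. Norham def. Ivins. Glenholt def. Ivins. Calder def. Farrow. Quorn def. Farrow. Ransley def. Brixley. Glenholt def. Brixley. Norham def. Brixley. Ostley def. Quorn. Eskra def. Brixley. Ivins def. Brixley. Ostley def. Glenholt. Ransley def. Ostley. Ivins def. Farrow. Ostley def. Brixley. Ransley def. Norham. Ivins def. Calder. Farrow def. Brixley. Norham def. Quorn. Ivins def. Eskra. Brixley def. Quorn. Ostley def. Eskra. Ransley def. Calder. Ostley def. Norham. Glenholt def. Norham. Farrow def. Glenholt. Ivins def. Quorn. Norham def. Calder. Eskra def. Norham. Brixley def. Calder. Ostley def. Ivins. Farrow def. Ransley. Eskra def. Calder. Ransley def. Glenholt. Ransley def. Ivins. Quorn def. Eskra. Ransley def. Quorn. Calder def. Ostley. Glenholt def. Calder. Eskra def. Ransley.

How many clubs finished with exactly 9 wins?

0

Win totals: Glenholt 5, Quorn 3, Norham 5, Brixley 2, Eskra 4, Ivins 5, Ostley 6, Calder 3, Ransley 7, Farrow 5.
No club has exactly 9 wins.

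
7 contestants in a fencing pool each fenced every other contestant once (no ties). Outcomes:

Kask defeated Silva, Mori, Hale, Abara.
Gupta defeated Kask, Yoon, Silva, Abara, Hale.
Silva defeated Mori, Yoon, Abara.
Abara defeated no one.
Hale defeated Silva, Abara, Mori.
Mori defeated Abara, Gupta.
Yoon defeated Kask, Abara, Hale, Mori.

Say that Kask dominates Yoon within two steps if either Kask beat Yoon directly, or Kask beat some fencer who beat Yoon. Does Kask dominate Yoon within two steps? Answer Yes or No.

Kask did not beat Yoon directly.
Kask beat Abara, Silva, Mori, Hale. Of those, Silva beat Yoon.

Yes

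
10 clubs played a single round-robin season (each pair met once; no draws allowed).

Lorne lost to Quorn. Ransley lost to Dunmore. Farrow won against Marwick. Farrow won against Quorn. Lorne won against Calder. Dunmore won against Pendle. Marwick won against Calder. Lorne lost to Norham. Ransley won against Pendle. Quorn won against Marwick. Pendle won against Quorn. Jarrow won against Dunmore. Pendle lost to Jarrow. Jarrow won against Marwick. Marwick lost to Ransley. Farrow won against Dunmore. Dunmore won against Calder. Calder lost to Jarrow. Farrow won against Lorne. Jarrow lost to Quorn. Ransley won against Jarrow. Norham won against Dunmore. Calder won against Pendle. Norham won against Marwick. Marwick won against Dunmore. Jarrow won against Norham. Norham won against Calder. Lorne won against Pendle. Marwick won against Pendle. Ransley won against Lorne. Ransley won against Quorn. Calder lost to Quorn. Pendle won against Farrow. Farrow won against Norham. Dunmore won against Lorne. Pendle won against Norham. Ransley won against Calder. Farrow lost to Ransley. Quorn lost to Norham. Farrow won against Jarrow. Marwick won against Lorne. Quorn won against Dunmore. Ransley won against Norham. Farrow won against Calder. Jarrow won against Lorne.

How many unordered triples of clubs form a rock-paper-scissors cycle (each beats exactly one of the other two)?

Win totals: Calder 1, Jarrow 6, Farrow 7, Dunmore 4, Marwick 4, Ransley 8, Lorne 2, Quorn 5, Norham 5, Pendle 3.
A club with w wins dominates both others in C(w,2) triples; summing gives 0 + 15 + 21 + 6 + 6 + 28 + 1 + 10 + 10 + 3 = 100 transitive triples.
Total triples C(10,3) = 120, so cyclic triples = 120 − 100 = 20.

20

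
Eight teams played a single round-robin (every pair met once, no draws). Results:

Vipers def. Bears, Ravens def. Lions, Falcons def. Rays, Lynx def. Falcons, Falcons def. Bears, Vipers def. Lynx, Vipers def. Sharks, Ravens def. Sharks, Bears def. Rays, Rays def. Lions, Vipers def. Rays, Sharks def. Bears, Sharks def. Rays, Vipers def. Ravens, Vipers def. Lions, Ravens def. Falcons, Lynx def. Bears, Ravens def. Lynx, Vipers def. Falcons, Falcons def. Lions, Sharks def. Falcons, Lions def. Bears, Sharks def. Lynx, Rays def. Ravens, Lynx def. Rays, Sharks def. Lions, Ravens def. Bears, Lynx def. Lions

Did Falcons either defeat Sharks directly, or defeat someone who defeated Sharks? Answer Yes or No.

Falcons did not beat Sharks directly.
Falcons beat Bears, Rays, Lions, but each of them lost to Sharks. No two-step path.

No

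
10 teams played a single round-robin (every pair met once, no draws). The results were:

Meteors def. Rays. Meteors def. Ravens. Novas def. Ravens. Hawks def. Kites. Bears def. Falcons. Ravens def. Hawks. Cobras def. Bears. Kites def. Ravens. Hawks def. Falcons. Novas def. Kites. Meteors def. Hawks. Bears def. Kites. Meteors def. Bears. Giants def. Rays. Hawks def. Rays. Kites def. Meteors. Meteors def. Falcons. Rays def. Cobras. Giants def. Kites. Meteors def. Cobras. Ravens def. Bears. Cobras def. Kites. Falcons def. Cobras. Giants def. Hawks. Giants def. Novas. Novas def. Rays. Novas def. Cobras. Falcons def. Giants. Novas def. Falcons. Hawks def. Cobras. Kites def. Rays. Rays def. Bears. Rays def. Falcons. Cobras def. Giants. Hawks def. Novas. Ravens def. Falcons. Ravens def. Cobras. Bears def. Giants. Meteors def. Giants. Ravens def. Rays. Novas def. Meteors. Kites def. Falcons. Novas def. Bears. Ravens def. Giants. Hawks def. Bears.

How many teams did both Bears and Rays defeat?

1

Bears beat: Kites, Falcons, Giants.
Rays beat: Cobras, Falcons, Bears.
Both beat: Falcons — 1.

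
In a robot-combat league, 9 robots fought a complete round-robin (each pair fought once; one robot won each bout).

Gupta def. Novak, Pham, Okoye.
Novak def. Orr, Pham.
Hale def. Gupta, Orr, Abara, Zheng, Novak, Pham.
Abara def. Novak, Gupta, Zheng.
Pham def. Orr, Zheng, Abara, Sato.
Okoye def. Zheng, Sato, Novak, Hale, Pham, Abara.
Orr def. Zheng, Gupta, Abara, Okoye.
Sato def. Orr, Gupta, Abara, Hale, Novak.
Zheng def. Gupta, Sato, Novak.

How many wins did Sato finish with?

5

Sato's results: beat Gupta, Abara, Orr, Hale, Novak; lost to Zheng, Pham, Okoye.
That is 5 wins.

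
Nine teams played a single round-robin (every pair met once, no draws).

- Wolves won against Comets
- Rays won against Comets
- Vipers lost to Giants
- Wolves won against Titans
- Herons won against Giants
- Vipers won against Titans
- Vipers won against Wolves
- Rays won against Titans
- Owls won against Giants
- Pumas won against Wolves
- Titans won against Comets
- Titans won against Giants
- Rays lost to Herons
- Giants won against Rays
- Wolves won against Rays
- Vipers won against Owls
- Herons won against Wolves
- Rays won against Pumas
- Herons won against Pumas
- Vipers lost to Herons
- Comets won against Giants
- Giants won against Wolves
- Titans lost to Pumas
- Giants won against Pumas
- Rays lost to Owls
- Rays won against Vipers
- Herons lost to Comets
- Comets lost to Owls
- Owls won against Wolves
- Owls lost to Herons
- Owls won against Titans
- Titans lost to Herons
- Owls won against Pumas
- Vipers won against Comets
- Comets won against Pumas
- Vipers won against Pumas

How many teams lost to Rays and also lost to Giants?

2

Rays beat: Vipers, Titans, Pumas, Comets.
Giants beat: Wolves, Vipers, Rays, Pumas.
Both beat: Vipers, Pumas — 2.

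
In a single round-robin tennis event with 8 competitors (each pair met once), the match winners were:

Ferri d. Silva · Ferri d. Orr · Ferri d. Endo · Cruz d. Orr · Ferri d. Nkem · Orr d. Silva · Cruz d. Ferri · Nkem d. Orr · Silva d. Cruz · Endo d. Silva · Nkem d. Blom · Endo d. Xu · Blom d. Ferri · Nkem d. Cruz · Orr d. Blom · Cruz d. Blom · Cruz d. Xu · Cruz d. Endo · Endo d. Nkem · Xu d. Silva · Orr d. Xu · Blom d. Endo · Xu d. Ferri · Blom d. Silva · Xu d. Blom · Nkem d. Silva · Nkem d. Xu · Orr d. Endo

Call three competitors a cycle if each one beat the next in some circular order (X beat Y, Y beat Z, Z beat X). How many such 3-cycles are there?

Win totals: Orr 4, Endo 3, Cruz 5, Silva 1, Nkem 5, Blom 3, Xu 3, Ferri 4.
A competitor with w wins dominates both others in C(w,2) triples; summing gives 6 + 3 + 10 + 0 + 10 + 3 + 3 + 6 = 41 transitive triples.
Total triples C(8,3) = 56, so cyclic triples = 56 − 41 = 15.

15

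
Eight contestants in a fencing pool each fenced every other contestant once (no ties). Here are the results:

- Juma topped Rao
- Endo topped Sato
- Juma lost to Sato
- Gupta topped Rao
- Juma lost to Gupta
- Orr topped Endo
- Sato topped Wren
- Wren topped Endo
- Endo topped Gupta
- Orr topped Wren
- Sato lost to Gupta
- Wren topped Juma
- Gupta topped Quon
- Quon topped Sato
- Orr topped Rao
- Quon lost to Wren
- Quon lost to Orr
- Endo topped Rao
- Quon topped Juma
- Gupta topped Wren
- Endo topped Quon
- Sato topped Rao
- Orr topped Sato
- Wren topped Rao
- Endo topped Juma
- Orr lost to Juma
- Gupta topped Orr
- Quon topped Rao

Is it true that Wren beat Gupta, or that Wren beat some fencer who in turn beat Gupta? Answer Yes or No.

Wren did not beat Gupta directly.
Wren beat Juma, Quon, Endo, Rao. Of those, Endo beat Gupta.

Yes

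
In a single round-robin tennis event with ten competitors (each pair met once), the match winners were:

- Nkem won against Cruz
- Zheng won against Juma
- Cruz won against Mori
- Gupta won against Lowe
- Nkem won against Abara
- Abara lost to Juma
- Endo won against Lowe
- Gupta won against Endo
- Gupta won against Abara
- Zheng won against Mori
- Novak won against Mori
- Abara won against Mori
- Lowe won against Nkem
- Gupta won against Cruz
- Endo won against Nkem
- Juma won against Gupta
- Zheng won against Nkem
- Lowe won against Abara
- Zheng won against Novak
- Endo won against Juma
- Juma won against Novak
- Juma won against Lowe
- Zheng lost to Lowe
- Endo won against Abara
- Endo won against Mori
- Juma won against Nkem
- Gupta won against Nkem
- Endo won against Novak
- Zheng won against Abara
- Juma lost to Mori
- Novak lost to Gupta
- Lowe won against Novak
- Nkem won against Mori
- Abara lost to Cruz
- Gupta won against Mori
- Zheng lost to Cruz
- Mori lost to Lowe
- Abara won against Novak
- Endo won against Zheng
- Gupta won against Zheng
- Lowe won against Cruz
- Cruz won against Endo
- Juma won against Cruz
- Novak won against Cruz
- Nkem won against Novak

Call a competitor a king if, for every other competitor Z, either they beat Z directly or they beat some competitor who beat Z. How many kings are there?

Lowe cannot reach Gupta in two steps.
Zheng cannot reach Endo in two steps.
Juma reaches everyone (king).
Novak cannot reach Lowe, Gupta, Nkem in two steps.
Abara cannot reach Lowe, Zheng, Gupta, Endo, Nkem in two steps.
Gupta reaches everyone (king).
Mori cannot reach Zheng, Endo in two steps.
Endo reaches everyone (king).
Cruz cannot reach Gupta in two steps.
Nkem cannot reach Lowe, Gupta in two steps.
Kings: Juma, Gupta, Endo — 3.

3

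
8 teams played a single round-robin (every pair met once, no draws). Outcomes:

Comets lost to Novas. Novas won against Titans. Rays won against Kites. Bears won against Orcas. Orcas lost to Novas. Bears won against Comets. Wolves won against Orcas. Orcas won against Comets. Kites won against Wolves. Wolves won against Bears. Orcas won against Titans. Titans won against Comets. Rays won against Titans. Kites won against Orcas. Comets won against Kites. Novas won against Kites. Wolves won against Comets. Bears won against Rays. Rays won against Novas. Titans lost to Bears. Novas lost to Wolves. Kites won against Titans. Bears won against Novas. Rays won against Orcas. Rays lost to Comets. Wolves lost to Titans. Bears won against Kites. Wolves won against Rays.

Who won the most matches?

Bears

Win totals: Novas 4, Titans 2, Kites 3, Comets 2, Rays 4, Wolves 5, Orcas 2, Bears 6.
Bears leads with 6 wins (next highest: 5).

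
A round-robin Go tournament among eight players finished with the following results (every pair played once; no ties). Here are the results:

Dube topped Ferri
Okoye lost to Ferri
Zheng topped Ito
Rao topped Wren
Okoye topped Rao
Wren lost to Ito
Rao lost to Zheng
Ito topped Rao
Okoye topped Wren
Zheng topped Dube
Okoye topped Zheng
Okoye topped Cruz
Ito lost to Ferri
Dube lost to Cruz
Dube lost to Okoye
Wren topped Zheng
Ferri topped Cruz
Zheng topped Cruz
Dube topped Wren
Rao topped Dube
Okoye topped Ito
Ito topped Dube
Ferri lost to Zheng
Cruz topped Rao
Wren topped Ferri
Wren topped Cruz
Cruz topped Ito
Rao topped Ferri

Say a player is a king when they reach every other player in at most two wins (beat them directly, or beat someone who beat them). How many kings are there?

5

Cruz cannot reach Okoye, Zheng in two steps.
Rao reaches everyone (king).
Ferri reaches everyone (king).
Okoye reaches everyone (king).
Zheng reaches everyone (king).
Wren reaches everyone (king).
Dube cannot reach Rao in two steps.
Ito cannot reach Okoye in two steps.
Kings: Rao, Ferri, Okoye, Zheng, Wren — 5.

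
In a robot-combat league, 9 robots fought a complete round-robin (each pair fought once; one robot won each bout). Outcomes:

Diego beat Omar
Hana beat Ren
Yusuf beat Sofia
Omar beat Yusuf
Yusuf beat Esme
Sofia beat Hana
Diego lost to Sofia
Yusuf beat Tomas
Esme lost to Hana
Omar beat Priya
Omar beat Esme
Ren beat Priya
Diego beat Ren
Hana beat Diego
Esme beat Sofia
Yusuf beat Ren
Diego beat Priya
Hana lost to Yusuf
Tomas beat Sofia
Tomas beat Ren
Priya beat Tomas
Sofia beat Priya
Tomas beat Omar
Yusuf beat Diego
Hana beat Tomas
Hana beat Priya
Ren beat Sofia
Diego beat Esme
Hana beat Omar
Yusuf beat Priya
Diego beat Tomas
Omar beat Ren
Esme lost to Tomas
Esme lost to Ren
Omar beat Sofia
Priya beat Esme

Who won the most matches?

Yusuf

Win totals: Priya 2, Ren 3, Hana 6, Yusuf 7, Omar 5, Diego 5, Sofia 3, Esme 1, Tomas 4.
Yusuf leads with 7 wins (next highest: 6).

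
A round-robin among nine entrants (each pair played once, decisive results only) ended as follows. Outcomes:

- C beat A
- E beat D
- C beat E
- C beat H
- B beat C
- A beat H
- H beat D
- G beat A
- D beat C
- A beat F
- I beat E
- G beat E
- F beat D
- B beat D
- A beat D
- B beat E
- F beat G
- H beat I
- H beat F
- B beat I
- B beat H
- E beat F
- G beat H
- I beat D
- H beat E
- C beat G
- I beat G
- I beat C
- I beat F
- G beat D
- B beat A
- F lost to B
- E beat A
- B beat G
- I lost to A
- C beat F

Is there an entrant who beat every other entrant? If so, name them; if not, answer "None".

B

B has 8 wins out of 8 opponents — a perfect record.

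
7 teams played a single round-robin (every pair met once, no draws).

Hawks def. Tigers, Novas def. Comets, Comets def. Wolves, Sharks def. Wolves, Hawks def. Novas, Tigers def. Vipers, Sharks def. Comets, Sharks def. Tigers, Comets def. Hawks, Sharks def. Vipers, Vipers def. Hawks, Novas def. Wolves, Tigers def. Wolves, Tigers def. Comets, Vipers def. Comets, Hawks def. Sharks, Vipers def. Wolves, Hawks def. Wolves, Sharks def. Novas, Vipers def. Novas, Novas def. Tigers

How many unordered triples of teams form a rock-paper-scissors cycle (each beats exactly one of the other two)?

6

Win totals: Tigers 3, Sharks 5, Vipers 4, Wolves 0, Novas 3, Comets 2, Hawks 4.
A team with w wins dominates both others in C(w,2) triples; summing gives 3 + 10 + 6 + 0 + 3 + 1 + 6 = 29 transitive triples.
Total triples C(7,3) = 35, so cyclic triples = 35 − 29 = 6.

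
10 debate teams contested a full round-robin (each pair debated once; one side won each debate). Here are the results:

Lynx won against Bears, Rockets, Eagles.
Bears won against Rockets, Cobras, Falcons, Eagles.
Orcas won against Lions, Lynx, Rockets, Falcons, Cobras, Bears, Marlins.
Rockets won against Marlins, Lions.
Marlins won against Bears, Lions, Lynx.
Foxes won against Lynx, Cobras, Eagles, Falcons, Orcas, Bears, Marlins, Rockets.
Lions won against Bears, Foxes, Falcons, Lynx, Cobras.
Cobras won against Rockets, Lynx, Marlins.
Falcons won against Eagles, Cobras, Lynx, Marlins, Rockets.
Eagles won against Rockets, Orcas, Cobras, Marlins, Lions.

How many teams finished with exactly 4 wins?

Win totals: Marlins 3, Bears 4, Lions 5, Rockets 2, Foxes 8, Cobras 3, Eagles 5, Orcas 7, Falcons 5, Lynx 3.
Exactly 4: Bears — 1 team.

1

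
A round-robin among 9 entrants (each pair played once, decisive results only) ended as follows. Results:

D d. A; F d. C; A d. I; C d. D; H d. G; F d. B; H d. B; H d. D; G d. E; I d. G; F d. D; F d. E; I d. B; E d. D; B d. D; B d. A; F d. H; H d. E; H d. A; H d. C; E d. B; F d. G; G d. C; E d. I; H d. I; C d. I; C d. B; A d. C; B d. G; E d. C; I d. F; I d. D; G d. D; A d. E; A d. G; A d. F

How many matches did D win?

D's results: beat A; lost to B, C, E, F, G, H, I.
That is 1 win.

1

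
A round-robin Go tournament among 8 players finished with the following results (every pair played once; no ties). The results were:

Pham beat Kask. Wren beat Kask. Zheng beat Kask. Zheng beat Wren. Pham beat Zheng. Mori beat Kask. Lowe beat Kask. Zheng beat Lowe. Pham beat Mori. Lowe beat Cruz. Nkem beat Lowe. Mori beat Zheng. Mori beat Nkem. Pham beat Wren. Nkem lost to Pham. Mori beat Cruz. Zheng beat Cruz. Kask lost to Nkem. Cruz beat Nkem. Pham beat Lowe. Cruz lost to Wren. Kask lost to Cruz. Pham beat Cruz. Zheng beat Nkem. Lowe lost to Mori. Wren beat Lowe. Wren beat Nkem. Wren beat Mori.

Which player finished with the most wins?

Win totals: Lowe 2, Nkem 2, Wren 5, Cruz 2, Mori 5, Zheng 5, Kask 0, Pham 7.
Pham leads with 7 wins (next highest: 5).

Pham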